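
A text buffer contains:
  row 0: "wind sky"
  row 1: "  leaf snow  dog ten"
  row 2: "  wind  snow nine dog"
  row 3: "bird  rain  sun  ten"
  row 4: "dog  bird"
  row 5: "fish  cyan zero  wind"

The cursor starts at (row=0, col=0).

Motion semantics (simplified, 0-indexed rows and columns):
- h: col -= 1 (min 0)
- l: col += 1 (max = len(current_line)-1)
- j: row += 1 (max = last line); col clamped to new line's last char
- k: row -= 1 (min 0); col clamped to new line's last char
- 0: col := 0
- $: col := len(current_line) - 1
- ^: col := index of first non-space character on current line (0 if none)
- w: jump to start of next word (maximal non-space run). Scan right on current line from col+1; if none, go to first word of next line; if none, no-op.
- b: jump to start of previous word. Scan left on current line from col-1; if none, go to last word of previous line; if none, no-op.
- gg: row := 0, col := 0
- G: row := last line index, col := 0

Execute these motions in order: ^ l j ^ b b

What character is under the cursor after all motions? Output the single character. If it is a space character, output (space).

After 1 (^): row=0 col=0 char='w'
After 2 (l): row=0 col=1 char='i'
After 3 (j): row=1 col=1 char='_'
After 4 (^): row=1 col=2 char='l'
After 5 (b): row=0 col=5 char='s'
After 6 (b): row=0 col=0 char='w'

Answer: w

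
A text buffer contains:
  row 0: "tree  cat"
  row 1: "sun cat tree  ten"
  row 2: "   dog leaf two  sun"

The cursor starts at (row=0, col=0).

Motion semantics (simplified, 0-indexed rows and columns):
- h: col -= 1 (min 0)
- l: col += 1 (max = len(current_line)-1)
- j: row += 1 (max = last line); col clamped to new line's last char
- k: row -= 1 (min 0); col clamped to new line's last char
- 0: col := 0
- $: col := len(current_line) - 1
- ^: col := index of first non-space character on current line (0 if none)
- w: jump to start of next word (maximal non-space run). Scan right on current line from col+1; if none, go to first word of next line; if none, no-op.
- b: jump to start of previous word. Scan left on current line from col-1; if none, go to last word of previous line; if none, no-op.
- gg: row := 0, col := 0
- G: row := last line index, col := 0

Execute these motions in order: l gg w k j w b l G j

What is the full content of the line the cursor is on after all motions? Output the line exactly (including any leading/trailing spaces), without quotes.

After 1 (l): row=0 col=1 char='r'
After 2 (gg): row=0 col=0 char='t'
After 3 (w): row=0 col=6 char='c'
After 4 (k): row=0 col=6 char='c'
After 5 (j): row=1 col=6 char='t'
After 6 (w): row=1 col=8 char='t'
After 7 (b): row=1 col=4 char='c'
After 8 (l): row=1 col=5 char='a'
After 9 (G): row=2 col=0 char='_'
After 10 (j): row=2 col=0 char='_'

Answer:    dog leaf two  sun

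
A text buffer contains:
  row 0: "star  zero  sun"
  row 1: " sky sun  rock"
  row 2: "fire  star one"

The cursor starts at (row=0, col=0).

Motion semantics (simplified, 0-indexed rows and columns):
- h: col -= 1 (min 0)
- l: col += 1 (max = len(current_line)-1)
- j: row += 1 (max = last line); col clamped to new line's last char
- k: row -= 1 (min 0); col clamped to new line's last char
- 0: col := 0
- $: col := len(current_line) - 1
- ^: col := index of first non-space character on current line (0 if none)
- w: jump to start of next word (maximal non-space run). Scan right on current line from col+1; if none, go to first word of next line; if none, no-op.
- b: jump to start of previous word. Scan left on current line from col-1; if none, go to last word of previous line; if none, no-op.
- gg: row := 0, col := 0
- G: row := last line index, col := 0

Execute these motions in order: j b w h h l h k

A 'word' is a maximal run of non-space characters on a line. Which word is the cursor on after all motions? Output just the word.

Answer: star

Derivation:
After 1 (j): row=1 col=0 char='_'
After 2 (b): row=0 col=12 char='s'
After 3 (w): row=1 col=1 char='s'
After 4 (h): row=1 col=0 char='_'
After 5 (h): row=1 col=0 char='_'
After 6 (l): row=1 col=1 char='s'
After 7 (h): row=1 col=0 char='_'
After 8 (k): row=0 col=0 char='s'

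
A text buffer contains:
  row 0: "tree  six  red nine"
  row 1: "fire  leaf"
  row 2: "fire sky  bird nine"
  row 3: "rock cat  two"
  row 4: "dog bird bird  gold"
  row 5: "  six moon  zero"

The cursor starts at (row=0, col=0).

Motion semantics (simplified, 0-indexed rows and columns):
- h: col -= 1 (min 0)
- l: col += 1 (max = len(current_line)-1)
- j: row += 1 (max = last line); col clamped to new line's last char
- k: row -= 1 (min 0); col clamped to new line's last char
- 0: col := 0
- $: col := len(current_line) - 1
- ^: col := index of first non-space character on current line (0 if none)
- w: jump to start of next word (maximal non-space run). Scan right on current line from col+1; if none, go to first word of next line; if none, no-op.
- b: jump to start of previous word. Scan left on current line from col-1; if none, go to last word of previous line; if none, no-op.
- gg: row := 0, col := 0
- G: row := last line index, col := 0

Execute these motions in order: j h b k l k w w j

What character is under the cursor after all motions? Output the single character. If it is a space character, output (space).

After 1 (j): row=1 col=0 char='f'
After 2 (h): row=1 col=0 char='f'
After 3 (b): row=0 col=15 char='n'
After 4 (k): row=0 col=15 char='n'
After 5 (l): row=0 col=16 char='i'
After 6 (k): row=0 col=16 char='i'
After 7 (w): row=1 col=0 char='f'
After 8 (w): row=1 col=6 char='l'
After 9 (j): row=2 col=6 char='k'

Answer: k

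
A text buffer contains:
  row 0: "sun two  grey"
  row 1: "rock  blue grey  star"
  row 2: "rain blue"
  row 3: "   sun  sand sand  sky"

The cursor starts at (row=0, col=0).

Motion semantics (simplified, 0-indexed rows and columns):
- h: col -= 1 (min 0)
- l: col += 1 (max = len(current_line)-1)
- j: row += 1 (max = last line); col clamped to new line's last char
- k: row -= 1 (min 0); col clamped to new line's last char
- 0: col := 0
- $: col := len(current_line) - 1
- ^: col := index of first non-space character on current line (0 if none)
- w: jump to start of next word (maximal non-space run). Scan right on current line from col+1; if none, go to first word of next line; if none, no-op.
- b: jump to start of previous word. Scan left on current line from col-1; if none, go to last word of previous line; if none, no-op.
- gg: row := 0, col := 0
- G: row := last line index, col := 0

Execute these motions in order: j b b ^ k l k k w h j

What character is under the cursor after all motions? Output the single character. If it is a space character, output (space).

Answer: k

Derivation:
After 1 (j): row=1 col=0 char='r'
After 2 (b): row=0 col=9 char='g'
After 3 (b): row=0 col=4 char='t'
After 4 (^): row=0 col=0 char='s'
After 5 (k): row=0 col=0 char='s'
After 6 (l): row=0 col=1 char='u'
After 7 (k): row=0 col=1 char='u'
After 8 (k): row=0 col=1 char='u'
After 9 (w): row=0 col=4 char='t'
After 10 (h): row=0 col=3 char='_'
After 11 (j): row=1 col=3 char='k'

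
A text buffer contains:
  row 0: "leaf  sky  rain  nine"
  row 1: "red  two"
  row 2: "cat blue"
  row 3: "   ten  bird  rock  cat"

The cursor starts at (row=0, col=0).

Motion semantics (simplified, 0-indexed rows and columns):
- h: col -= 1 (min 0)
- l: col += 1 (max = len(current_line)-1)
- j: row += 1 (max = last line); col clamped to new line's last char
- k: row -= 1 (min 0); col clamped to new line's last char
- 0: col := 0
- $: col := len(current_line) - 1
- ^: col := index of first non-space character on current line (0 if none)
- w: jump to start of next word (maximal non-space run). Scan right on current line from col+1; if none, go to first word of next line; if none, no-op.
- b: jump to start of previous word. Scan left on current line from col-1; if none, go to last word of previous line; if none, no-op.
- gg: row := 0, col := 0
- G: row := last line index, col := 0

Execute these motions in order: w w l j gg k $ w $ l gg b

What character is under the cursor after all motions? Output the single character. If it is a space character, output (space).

After 1 (w): row=0 col=6 char='s'
After 2 (w): row=0 col=11 char='r'
After 3 (l): row=0 col=12 char='a'
After 4 (j): row=1 col=7 char='o'
After 5 (gg): row=0 col=0 char='l'
After 6 (k): row=0 col=0 char='l'
After 7 ($): row=0 col=20 char='e'
After 8 (w): row=1 col=0 char='r'
After 9 ($): row=1 col=7 char='o'
After 10 (l): row=1 col=7 char='o'
After 11 (gg): row=0 col=0 char='l'
After 12 (b): row=0 col=0 char='l'

Answer: l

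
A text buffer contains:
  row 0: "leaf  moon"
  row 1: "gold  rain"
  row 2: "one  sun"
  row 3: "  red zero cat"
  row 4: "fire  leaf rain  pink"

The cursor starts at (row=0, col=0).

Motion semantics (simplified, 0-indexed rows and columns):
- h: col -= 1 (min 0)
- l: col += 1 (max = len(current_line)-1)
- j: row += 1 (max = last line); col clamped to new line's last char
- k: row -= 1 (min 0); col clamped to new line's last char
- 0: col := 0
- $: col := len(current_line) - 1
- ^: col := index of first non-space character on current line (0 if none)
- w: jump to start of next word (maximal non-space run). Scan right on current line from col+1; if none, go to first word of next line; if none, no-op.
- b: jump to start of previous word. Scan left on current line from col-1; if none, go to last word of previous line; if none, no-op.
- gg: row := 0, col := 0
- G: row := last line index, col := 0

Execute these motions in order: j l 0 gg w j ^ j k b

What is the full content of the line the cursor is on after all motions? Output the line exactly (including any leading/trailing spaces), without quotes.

After 1 (j): row=1 col=0 char='g'
After 2 (l): row=1 col=1 char='o'
After 3 (0): row=1 col=0 char='g'
After 4 (gg): row=0 col=0 char='l'
After 5 (w): row=0 col=6 char='m'
After 6 (j): row=1 col=6 char='r'
After 7 (^): row=1 col=0 char='g'
After 8 (j): row=2 col=0 char='o'
After 9 (k): row=1 col=0 char='g'
After 10 (b): row=0 col=6 char='m'

Answer: leaf  moon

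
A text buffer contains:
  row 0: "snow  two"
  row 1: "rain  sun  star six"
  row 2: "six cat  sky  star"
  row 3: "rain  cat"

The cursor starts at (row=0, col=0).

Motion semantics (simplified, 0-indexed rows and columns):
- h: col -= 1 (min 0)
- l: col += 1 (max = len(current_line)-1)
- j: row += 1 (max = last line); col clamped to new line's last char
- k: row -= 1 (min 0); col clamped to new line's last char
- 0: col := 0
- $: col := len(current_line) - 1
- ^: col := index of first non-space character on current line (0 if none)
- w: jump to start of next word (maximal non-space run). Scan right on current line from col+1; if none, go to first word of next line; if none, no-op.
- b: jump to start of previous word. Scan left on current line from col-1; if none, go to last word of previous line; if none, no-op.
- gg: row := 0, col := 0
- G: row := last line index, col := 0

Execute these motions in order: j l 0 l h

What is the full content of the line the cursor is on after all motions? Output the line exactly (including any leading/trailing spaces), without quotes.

Answer: rain  sun  star six

Derivation:
After 1 (j): row=1 col=0 char='r'
After 2 (l): row=1 col=1 char='a'
After 3 (0): row=1 col=0 char='r'
After 4 (l): row=1 col=1 char='a'
After 5 (h): row=1 col=0 char='r'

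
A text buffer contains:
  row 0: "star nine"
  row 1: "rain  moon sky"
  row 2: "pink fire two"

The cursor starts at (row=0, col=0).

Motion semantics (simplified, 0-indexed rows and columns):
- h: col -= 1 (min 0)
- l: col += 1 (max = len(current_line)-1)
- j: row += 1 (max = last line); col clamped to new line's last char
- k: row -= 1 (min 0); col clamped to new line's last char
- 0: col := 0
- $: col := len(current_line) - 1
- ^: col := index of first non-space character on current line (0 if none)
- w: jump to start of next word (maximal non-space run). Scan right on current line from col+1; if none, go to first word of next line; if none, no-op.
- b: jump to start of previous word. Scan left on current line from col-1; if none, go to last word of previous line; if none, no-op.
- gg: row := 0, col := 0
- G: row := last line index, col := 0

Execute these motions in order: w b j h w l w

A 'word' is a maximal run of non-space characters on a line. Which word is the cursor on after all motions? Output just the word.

Answer: sky

Derivation:
After 1 (w): row=0 col=5 char='n'
After 2 (b): row=0 col=0 char='s'
After 3 (j): row=1 col=0 char='r'
After 4 (h): row=1 col=0 char='r'
After 5 (w): row=1 col=6 char='m'
After 6 (l): row=1 col=7 char='o'
After 7 (w): row=1 col=11 char='s'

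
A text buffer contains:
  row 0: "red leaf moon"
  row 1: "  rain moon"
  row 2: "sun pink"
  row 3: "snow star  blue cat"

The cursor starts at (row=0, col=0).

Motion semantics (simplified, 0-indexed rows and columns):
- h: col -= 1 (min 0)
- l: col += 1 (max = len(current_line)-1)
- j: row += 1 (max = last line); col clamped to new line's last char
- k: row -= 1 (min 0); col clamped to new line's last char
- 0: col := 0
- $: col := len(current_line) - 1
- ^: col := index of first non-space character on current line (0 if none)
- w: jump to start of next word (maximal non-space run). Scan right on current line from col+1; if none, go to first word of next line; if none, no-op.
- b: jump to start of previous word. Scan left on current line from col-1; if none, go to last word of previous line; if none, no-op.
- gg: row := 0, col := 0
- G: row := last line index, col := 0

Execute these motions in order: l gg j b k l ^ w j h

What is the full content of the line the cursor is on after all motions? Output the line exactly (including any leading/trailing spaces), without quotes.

Answer:   rain moon

Derivation:
After 1 (l): row=0 col=1 char='e'
After 2 (gg): row=0 col=0 char='r'
After 3 (j): row=1 col=0 char='_'
After 4 (b): row=0 col=9 char='m'
After 5 (k): row=0 col=9 char='m'
After 6 (l): row=0 col=10 char='o'
After 7 (^): row=0 col=0 char='r'
After 8 (w): row=0 col=4 char='l'
After 9 (j): row=1 col=4 char='i'
After 10 (h): row=1 col=3 char='a'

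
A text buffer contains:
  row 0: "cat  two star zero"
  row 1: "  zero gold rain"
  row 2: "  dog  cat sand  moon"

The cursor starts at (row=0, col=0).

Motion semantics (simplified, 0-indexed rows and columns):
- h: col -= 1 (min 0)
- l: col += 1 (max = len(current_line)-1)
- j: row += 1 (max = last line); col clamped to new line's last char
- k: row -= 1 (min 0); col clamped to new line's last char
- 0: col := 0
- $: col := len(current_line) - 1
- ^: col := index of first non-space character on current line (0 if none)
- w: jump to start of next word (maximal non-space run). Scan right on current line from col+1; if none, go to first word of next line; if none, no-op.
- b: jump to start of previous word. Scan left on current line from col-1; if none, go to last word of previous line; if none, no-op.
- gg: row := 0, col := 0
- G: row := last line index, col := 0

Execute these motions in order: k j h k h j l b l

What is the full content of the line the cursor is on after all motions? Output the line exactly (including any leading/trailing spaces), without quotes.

After 1 (k): row=0 col=0 char='c'
After 2 (j): row=1 col=0 char='_'
After 3 (h): row=1 col=0 char='_'
After 4 (k): row=0 col=0 char='c'
After 5 (h): row=0 col=0 char='c'
After 6 (j): row=1 col=0 char='_'
After 7 (l): row=1 col=1 char='_'
After 8 (b): row=0 col=14 char='z'
After 9 (l): row=0 col=15 char='e'

Answer: cat  two star zero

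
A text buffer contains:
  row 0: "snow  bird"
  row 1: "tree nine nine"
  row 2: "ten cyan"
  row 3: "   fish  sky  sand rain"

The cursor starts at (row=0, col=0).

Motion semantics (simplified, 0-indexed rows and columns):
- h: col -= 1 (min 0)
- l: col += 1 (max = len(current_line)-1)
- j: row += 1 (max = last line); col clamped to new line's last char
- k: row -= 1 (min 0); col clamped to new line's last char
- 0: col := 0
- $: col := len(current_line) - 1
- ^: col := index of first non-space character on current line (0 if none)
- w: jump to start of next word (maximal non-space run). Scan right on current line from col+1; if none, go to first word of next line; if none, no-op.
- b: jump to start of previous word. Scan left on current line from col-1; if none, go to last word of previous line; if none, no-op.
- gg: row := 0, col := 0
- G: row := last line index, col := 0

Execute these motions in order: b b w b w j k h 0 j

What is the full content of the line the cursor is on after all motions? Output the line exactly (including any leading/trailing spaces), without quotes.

After 1 (b): row=0 col=0 char='s'
After 2 (b): row=0 col=0 char='s'
After 3 (w): row=0 col=6 char='b'
After 4 (b): row=0 col=0 char='s'
After 5 (w): row=0 col=6 char='b'
After 6 (j): row=1 col=6 char='i'
After 7 (k): row=0 col=6 char='b'
After 8 (h): row=0 col=5 char='_'
After 9 (0): row=0 col=0 char='s'
After 10 (j): row=1 col=0 char='t'

Answer: tree nine nine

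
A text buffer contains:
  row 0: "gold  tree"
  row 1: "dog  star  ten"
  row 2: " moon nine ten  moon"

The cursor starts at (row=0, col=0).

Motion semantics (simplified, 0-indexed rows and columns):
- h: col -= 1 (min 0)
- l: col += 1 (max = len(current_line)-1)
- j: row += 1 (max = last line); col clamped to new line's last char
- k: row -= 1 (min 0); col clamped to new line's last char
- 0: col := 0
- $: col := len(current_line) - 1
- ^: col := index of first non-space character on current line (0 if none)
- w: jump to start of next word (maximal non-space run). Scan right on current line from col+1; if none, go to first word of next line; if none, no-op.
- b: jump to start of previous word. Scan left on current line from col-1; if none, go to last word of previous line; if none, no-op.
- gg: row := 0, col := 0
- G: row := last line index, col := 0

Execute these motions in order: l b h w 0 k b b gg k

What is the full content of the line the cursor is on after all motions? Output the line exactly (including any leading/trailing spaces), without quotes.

Answer: gold  tree

Derivation:
After 1 (l): row=0 col=1 char='o'
After 2 (b): row=0 col=0 char='g'
After 3 (h): row=0 col=0 char='g'
After 4 (w): row=0 col=6 char='t'
After 5 (0): row=0 col=0 char='g'
After 6 (k): row=0 col=0 char='g'
After 7 (b): row=0 col=0 char='g'
After 8 (b): row=0 col=0 char='g'
After 9 (gg): row=0 col=0 char='g'
After 10 (k): row=0 col=0 char='g'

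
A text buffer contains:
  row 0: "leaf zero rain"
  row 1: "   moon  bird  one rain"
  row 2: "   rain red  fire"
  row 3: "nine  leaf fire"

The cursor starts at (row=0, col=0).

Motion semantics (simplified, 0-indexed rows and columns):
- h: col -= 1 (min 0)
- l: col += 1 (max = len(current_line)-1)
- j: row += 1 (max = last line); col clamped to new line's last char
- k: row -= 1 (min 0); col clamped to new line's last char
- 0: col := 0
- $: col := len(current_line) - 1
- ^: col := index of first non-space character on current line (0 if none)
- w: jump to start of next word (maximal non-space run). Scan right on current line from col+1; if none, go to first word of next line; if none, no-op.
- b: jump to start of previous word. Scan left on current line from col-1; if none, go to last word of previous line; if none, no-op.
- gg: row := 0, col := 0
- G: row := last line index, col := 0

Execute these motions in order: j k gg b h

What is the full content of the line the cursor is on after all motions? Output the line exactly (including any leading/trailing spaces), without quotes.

After 1 (j): row=1 col=0 char='_'
After 2 (k): row=0 col=0 char='l'
After 3 (gg): row=0 col=0 char='l'
After 4 (b): row=0 col=0 char='l'
After 5 (h): row=0 col=0 char='l'

Answer: leaf zero rain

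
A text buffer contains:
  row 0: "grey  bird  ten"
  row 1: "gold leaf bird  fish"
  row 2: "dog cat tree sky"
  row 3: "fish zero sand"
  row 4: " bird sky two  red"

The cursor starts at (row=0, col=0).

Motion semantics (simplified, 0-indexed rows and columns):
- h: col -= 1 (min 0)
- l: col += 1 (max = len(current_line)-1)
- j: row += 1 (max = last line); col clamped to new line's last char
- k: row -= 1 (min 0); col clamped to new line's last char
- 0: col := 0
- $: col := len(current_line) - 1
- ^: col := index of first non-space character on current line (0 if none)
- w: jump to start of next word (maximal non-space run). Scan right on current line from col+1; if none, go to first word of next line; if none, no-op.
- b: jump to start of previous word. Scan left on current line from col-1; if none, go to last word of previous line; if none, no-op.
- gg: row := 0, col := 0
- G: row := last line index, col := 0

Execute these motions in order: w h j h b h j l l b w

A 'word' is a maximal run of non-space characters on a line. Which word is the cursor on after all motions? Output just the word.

After 1 (w): row=0 col=6 char='b'
After 2 (h): row=0 col=5 char='_'
After 3 (j): row=1 col=5 char='l'
After 4 (h): row=1 col=4 char='_'
After 5 (b): row=1 col=0 char='g'
After 6 (h): row=1 col=0 char='g'
After 7 (j): row=2 col=0 char='d'
After 8 (l): row=2 col=1 char='o'
After 9 (l): row=2 col=2 char='g'
After 10 (b): row=2 col=0 char='d'
After 11 (w): row=2 col=4 char='c'

Answer: cat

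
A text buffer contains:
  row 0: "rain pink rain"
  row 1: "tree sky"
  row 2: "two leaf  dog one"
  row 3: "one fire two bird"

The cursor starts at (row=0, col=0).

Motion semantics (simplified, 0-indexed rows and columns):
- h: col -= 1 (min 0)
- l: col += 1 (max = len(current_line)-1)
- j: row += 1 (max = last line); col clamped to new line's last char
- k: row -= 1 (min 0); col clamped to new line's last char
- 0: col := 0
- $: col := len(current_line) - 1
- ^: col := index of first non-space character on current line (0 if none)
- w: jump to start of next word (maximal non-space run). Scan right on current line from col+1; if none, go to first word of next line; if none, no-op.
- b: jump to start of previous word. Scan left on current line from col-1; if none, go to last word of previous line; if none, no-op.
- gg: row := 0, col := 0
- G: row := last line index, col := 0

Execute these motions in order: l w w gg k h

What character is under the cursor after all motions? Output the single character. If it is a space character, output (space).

After 1 (l): row=0 col=1 char='a'
After 2 (w): row=0 col=5 char='p'
After 3 (w): row=0 col=10 char='r'
After 4 (gg): row=0 col=0 char='r'
After 5 (k): row=0 col=0 char='r'
After 6 (h): row=0 col=0 char='r'

Answer: r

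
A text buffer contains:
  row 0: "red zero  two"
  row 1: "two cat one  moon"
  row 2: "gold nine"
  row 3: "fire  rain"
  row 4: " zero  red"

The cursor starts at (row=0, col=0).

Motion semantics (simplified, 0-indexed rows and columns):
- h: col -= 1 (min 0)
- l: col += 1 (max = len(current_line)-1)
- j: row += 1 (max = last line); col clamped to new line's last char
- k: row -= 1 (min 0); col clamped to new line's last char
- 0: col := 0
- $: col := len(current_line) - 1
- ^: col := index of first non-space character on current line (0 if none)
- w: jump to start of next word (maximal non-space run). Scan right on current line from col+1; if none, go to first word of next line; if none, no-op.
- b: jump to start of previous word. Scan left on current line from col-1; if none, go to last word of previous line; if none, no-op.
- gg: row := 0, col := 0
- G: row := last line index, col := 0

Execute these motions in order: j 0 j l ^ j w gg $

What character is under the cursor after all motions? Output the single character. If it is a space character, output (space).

After 1 (j): row=1 col=0 char='t'
After 2 (0): row=1 col=0 char='t'
After 3 (j): row=2 col=0 char='g'
After 4 (l): row=2 col=1 char='o'
After 5 (^): row=2 col=0 char='g'
After 6 (j): row=3 col=0 char='f'
After 7 (w): row=3 col=6 char='r'
After 8 (gg): row=0 col=0 char='r'
After 9 ($): row=0 col=12 char='o'

Answer: o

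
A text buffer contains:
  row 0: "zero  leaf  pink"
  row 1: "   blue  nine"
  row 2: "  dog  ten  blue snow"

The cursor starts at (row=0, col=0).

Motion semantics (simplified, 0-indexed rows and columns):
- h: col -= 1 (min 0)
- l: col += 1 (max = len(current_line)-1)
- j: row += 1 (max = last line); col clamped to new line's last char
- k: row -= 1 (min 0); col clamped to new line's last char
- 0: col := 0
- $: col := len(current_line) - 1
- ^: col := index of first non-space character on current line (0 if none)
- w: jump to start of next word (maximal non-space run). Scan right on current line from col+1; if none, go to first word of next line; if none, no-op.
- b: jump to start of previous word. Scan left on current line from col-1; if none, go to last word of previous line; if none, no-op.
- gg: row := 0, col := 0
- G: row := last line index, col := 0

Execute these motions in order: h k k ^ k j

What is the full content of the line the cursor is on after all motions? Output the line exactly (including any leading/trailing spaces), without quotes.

Answer:    blue  nine

Derivation:
After 1 (h): row=0 col=0 char='z'
After 2 (k): row=0 col=0 char='z'
After 3 (k): row=0 col=0 char='z'
After 4 (^): row=0 col=0 char='z'
After 5 (k): row=0 col=0 char='z'
After 6 (j): row=1 col=0 char='_'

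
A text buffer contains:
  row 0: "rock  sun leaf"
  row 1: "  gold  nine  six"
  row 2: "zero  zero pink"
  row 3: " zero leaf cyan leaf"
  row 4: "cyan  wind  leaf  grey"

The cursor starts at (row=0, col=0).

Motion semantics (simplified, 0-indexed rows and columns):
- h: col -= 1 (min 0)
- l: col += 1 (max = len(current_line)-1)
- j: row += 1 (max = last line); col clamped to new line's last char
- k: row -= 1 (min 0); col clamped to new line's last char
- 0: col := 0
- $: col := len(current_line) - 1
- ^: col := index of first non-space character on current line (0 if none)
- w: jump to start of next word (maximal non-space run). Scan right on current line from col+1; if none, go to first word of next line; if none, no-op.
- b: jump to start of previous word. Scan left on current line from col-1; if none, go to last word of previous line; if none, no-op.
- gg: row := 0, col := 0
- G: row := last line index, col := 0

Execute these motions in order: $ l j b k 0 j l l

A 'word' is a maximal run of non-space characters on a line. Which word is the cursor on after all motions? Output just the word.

After 1 ($): row=0 col=13 char='f'
After 2 (l): row=0 col=13 char='f'
After 3 (j): row=1 col=13 char='_'
After 4 (b): row=1 col=8 char='n'
After 5 (k): row=0 col=8 char='n'
After 6 (0): row=0 col=0 char='r'
After 7 (j): row=1 col=0 char='_'
After 8 (l): row=1 col=1 char='_'
After 9 (l): row=1 col=2 char='g'

Answer: gold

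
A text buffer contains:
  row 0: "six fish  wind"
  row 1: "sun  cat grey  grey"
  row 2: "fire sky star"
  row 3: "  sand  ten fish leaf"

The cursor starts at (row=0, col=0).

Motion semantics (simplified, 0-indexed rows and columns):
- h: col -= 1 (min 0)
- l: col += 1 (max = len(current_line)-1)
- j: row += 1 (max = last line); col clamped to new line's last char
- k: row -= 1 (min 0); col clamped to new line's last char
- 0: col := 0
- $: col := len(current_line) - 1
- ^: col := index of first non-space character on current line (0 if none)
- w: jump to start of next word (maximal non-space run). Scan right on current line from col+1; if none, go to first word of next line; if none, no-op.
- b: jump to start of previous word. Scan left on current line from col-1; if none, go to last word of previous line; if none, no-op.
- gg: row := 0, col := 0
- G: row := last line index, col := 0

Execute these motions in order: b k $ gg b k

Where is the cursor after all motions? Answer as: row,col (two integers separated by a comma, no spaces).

Answer: 0,0

Derivation:
After 1 (b): row=0 col=0 char='s'
After 2 (k): row=0 col=0 char='s'
After 3 ($): row=0 col=13 char='d'
After 4 (gg): row=0 col=0 char='s'
After 5 (b): row=0 col=0 char='s'
After 6 (k): row=0 col=0 char='s'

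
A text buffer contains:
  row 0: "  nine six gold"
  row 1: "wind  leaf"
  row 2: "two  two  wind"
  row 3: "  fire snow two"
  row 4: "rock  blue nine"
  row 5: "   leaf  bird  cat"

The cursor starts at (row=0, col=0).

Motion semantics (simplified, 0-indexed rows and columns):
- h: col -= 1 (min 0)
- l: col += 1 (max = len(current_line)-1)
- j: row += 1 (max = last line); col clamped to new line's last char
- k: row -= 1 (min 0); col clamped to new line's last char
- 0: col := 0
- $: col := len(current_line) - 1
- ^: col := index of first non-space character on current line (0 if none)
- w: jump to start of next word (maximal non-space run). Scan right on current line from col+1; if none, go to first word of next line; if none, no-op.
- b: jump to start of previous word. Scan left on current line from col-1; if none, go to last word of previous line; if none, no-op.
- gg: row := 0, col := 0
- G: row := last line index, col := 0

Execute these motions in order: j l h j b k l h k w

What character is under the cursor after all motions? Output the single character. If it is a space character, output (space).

After 1 (j): row=1 col=0 char='w'
After 2 (l): row=1 col=1 char='i'
After 3 (h): row=1 col=0 char='w'
After 4 (j): row=2 col=0 char='t'
After 5 (b): row=1 col=6 char='l'
After 6 (k): row=0 col=6 char='_'
After 7 (l): row=0 col=7 char='s'
After 8 (h): row=0 col=6 char='_'
After 9 (k): row=0 col=6 char='_'
After 10 (w): row=0 col=7 char='s'

Answer: s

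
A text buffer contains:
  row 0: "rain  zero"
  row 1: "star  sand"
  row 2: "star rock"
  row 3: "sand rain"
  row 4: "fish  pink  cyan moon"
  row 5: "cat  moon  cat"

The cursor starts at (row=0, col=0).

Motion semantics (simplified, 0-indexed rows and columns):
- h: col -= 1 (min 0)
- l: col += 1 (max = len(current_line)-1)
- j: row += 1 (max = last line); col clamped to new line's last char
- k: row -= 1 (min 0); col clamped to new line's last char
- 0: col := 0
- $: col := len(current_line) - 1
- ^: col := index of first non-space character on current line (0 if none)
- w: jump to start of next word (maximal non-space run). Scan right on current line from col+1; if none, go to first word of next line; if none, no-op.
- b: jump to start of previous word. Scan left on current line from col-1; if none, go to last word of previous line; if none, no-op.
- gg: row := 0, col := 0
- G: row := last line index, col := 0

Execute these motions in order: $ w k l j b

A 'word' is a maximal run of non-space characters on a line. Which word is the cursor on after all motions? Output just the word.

After 1 ($): row=0 col=9 char='o'
After 2 (w): row=1 col=0 char='s'
After 3 (k): row=0 col=0 char='r'
After 4 (l): row=0 col=1 char='a'
After 5 (j): row=1 col=1 char='t'
After 6 (b): row=1 col=0 char='s'

Answer: star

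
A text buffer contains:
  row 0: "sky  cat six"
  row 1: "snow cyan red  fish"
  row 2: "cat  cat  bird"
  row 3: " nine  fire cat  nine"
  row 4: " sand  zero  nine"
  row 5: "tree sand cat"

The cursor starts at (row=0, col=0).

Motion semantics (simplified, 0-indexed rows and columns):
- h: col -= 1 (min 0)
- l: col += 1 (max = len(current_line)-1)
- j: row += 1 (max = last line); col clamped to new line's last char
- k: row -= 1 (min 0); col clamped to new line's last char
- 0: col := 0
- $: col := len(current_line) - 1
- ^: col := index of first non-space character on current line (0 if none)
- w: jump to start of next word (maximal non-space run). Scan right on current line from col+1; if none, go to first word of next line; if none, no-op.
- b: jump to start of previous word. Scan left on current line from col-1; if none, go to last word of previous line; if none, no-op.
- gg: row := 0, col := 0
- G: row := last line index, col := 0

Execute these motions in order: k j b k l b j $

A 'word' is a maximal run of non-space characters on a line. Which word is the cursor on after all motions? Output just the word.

After 1 (k): row=0 col=0 char='s'
After 2 (j): row=1 col=0 char='s'
After 3 (b): row=0 col=9 char='s'
After 4 (k): row=0 col=9 char='s'
After 5 (l): row=0 col=10 char='i'
After 6 (b): row=0 col=9 char='s'
After 7 (j): row=1 col=9 char='_'
After 8 ($): row=1 col=18 char='h'

Answer: fish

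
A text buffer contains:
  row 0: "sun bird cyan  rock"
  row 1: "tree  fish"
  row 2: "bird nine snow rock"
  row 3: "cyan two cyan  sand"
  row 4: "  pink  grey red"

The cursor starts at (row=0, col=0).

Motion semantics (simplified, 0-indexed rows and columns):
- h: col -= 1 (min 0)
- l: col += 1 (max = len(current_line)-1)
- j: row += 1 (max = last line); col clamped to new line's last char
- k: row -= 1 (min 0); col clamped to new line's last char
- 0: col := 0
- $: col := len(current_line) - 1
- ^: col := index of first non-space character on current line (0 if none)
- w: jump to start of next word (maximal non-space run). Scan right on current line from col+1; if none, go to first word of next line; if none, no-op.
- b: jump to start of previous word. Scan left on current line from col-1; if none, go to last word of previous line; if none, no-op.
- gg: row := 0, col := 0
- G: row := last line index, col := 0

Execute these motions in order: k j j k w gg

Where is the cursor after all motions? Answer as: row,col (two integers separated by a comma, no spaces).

After 1 (k): row=0 col=0 char='s'
After 2 (j): row=1 col=0 char='t'
After 3 (j): row=2 col=0 char='b'
After 4 (k): row=1 col=0 char='t'
After 5 (w): row=1 col=6 char='f'
After 6 (gg): row=0 col=0 char='s'

Answer: 0,0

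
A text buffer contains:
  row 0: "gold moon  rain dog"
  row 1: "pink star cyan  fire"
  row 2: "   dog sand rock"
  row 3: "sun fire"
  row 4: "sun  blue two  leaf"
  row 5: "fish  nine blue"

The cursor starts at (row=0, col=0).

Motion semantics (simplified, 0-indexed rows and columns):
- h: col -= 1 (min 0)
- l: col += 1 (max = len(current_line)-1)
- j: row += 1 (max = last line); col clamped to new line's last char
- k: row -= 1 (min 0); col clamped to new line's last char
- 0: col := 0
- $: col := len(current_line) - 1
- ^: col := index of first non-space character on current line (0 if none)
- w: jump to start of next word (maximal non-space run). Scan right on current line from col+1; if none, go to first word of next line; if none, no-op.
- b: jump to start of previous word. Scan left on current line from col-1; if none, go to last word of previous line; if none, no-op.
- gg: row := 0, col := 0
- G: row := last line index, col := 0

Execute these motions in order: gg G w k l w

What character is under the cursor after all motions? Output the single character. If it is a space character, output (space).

After 1 (gg): row=0 col=0 char='g'
After 2 (G): row=5 col=0 char='f'
After 3 (w): row=5 col=6 char='n'
After 4 (k): row=4 col=6 char='l'
After 5 (l): row=4 col=7 char='u'
After 6 (w): row=4 col=10 char='t'

Answer: t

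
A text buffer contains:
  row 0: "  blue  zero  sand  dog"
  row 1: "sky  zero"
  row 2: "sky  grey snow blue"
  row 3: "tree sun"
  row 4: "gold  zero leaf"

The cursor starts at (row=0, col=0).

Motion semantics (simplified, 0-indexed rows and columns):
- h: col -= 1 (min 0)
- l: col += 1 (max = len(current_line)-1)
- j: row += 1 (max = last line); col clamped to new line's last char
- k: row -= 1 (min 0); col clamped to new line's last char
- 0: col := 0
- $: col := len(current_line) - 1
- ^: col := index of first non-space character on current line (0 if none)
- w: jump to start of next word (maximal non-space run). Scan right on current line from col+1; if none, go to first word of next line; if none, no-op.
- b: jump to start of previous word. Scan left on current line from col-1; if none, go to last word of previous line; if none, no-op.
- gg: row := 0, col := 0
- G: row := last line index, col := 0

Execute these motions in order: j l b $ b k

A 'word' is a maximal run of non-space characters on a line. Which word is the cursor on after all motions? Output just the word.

After 1 (j): row=1 col=0 char='s'
After 2 (l): row=1 col=1 char='k'
After 3 (b): row=1 col=0 char='s'
After 4 ($): row=1 col=8 char='o'
After 5 (b): row=1 col=5 char='z'
After 6 (k): row=0 col=5 char='e'

Answer: blue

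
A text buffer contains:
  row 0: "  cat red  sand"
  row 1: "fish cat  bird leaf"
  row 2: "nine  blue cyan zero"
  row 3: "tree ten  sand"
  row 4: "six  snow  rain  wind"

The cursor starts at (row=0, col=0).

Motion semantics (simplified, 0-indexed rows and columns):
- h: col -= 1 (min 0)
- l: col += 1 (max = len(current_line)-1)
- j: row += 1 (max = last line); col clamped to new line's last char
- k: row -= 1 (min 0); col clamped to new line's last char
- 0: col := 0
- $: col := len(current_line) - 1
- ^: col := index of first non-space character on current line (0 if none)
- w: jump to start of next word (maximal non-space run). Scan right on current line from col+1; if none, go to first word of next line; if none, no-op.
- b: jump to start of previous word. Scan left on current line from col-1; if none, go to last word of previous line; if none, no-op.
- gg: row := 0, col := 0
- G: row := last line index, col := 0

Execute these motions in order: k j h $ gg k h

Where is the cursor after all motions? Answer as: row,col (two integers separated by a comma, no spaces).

After 1 (k): row=0 col=0 char='_'
After 2 (j): row=1 col=0 char='f'
After 3 (h): row=1 col=0 char='f'
After 4 ($): row=1 col=18 char='f'
After 5 (gg): row=0 col=0 char='_'
After 6 (k): row=0 col=0 char='_'
After 7 (h): row=0 col=0 char='_'

Answer: 0,0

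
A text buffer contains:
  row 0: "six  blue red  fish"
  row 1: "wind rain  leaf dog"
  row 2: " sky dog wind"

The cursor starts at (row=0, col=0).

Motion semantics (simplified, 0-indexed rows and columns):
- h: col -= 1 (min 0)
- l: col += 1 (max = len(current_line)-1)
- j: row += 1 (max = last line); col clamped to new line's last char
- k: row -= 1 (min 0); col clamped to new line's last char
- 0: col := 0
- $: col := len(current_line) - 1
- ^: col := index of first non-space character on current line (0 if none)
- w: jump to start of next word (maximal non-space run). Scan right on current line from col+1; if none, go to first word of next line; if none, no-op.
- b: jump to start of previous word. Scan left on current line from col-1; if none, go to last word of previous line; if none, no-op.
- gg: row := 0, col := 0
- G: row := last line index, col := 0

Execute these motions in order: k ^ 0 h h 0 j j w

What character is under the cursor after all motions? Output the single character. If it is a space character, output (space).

Answer: s

Derivation:
After 1 (k): row=0 col=0 char='s'
After 2 (^): row=0 col=0 char='s'
After 3 (0): row=0 col=0 char='s'
After 4 (h): row=0 col=0 char='s'
After 5 (h): row=0 col=0 char='s'
After 6 (0): row=0 col=0 char='s'
After 7 (j): row=1 col=0 char='w'
After 8 (j): row=2 col=0 char='_'
After 9 (w): row=2 col=1 char='s'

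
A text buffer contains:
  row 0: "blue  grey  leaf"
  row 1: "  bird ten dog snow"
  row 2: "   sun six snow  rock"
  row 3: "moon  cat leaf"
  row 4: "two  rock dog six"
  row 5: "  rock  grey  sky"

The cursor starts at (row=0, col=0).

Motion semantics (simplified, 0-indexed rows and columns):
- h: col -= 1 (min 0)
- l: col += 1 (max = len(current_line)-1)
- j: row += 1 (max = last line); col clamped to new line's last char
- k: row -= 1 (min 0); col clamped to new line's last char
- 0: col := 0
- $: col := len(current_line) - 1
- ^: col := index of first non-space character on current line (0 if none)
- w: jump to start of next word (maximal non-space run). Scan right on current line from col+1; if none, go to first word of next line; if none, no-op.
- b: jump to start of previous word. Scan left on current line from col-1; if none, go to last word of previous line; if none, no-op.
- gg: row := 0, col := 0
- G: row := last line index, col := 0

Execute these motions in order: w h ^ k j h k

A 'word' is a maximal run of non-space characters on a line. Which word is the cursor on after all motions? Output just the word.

Answer: blue

Derivation:
After 1 (w): row=0 col=6 char='g'
After 2 (h): row=0 col=5 char='_'
After 3 (^): row=0 col=0 char='b'
After 4 (k): row=0 col=0 char='b'
After 5 (j): row=1 col=0 char='_'
After 6 (h): row=1 col=0 char='_'
After 7 (k): row=0 col=0 char='b'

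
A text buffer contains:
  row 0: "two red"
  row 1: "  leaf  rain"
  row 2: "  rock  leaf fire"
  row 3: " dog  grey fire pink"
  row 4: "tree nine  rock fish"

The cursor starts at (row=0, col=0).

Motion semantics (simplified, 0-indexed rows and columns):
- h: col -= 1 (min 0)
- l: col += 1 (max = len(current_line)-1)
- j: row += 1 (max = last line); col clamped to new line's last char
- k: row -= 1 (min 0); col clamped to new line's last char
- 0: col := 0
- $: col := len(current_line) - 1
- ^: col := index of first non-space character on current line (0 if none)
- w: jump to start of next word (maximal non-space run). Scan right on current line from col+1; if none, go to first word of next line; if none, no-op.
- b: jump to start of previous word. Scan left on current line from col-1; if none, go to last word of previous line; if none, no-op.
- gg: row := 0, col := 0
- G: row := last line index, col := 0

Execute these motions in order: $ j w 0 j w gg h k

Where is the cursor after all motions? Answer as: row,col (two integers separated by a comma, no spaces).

After 1 ($): row=0 col=6 char='d'
After 2 (j): row=1 col=6 char='_'
After 3 (w): row=1 col=8 char='r'
After 4 (0): row=1 col=0 char='_'
After 5 (j): row=2 col=0 char='_'
After 6 (w): row=2 col=2 char='r'
After 7 (gg): row=0 col=0 char='t'
After 8 (h): row=0 col=0 char='t'
After 9 (k): row=0 col=0 char='t'

Answer: 0,0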